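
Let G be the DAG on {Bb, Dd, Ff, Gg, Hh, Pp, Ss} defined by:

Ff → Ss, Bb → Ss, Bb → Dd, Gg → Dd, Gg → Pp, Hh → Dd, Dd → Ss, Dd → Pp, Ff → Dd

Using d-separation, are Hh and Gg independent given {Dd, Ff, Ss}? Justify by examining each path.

No

We examine all 2 paths between Hh and Gg:
  1. Hh → Dd ← Gg — Dd:collider[open] ⇒ active
  2. Hh → Dd → Pp ← Gg — Dd:chain[blocks]; Pp:collider[blocks] ⇒ blocked
Since the path Hh → Dd ← Gg is active, Hh and Gg are not d-separated given {Dd, Ff, Ss}.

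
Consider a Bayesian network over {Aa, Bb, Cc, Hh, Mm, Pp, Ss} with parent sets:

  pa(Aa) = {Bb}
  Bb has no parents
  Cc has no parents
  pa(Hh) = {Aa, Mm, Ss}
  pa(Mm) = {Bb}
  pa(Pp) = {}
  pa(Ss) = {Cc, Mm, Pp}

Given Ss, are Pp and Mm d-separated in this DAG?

No

We examine all 3 paths between Pp and Mm:
Path 1: Pp → Ss → Hh ← Aa ← Bb → Mm
  Ss is a chain here and Ss is conditioned on, so the path is blocked at Ss.
Path 2: Pp → Ss → Hh ← Mm
  Ss is a chain here and Ss is conditioned on, so the path is blocked at Ss.
Path 3: Pp → Ss ← Mm
  Ss is a collider and Ss is conditioned on, which opens it — no node blocks this path, so it is active.
Since the path Pp → Ss ← Mm is active, Pp and Mm are not d-separated given {Ss}.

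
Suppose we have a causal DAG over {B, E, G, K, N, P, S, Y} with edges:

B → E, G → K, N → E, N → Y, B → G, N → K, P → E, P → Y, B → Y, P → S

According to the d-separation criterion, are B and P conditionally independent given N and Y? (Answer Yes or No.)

No — B and P are not d-separated given {N, Y}.

6 paths connect B and P; each must be blocked for d-separation to hold:
Path 1: B → Y ← P
  Y is a collider and Y is conditioned on, which opens it — no node blocks this path, so it is active.
Path 2: B → Y ← N → E ← P
  N is a fork here and N is conditioned on, so the path is blocked at N.
Path 3: B → E ← P
  E is a collider here and neither E nor any of its descendants is conditioned on, so the collider stays closed — the path is blocked at E.
Path 4: B → E ← N → Y ← P
  E is a collider here and neither E nor any of its descendants is conditioned on, so the collider stays closed — the path is blocked at E.
Path 5: B → G → K ← N → Y ← P
  K is a collider here and neither K nor any of its descendants is conditioned on, so the collider stays closed — the path is blocked at K.
Path 6: B → G → K ← N → E ← P
  K is a collider here and neither K nor any of its descendants is conditioned on, so the collider stays closed — the path is blocked at K.
Since the path B → Y ← P is active, B and P are not d-separated given {N, Y}.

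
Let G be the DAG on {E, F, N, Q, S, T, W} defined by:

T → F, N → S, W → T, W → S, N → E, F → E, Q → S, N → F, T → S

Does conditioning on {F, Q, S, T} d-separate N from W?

We examine all 6 paths between N and W:
  1. N → E ← F ← T → S ← W — E:collider[blocks]; F:chain[blocks]; T:fork[blocks]; S:collider[open] ⇒ blocked
  2. N → E ← F ← T ← W — E:collider[blocks]; F:chain[blocks]; T:chain[blocks] ⇒ blocked
  3. N → S ← T ← W — S:collider[open]; T:chain[blocks] ⇒ blocked
  4. N → S ← W — S:collider[open] ⇒ active
  5. N → F ← T → S ← W — F:collider[open]; T:fork[blocks]; S:collider[open] ⇒ blocked
  6. N → F ← T ← W — F:collider[open]; T:chain[blocks] ⇒ blocked
Since the path N → S ← W is active, N and W are not d-separated given {F, Q, S, T}.

No — N and W are not d-separated given {F, Q, S, T}.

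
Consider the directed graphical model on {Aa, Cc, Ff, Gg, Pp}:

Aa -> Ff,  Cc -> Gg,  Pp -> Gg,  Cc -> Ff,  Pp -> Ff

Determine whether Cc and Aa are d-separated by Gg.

We examine all 2 paths between Cc and Aa:
Path 1: Cc → Ff ← Aa
  Ff is a collider here and neither Ff nor any of its descendants is conditioned on, so the collider stays closed — the path is blocked at Ff.
Path 2: Cc → Gg ← Pp → Ff ← Aa
  Ff is a collider here and neither Ff nor any of its descendants is conditioned on, so the collider stays closed — the path is blocked at Ff.
Since every path is blocked, d-separation holds.

Yes — Cc and Aa are d-separated given {Gg}.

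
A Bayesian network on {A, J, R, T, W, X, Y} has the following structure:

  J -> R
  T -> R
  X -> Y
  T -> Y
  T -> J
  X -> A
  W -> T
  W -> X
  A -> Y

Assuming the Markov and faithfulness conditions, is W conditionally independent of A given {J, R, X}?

We examine all 4 paths between W and A:
Path 1: W → X → Y ← A
  X is a chain here and X is conditioned on, so the path is blocked at X.
Path 2: W → X → A
  X is a chain here and X is conditioned on, so the path is blocked at X.
Path 3: W → T → Y ← X → A
  Y is a collider here and neither Y nor any of its descendants is conditioned on, so the collider stays closed — the path is blocked at Y.
Path 4: W → T → Y ← A
  Y is a collider here and neither Y nor any of its descendants is conditioned on, so the collider stays closed — the path is blocked at Y.
All paths are blocked; W ⊥ A | {J, R, X} holds.

Yes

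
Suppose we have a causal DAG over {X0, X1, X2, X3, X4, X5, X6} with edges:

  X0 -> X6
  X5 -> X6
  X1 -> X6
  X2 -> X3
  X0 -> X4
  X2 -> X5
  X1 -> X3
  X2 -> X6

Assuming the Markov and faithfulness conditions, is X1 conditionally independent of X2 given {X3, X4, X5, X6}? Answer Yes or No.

No — X1 and X2 are not d-separated given {X3, X4, X5, X6}.

Enumerating the 3 paths from X1 to X2 and testing each for blocking by {X3, X4, X5, X6}:
  1. X1 → X6 ← X2 — X6:collider[open] ⇒ active
  2. X1 → X6 ← X5 ← X2 — X6:collider[open]; X5:chain[blocks] ⇒ blocked
  3. X1 → X3 ← X2 — X3:collider[open] ⇒ active
At least one path is unblocked, so d-separation fails.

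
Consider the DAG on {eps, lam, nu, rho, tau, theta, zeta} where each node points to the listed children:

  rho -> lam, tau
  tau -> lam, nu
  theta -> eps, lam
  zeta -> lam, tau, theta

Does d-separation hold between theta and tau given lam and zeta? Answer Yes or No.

We examine all 6 paths between theta and tau:
Path 1: theta → lam ← tau
  lam is a collider and lam is conditioned on, which opens it — no node blocks this path, so it is active.
Path 2: theta → lam ← zeta → tau
  zeta is a fork here and zeta is conditioned on, so the path is blocked at zeta.
Path 3: theta → lam ← rho → tau
  lam is a collider and lam is conditioned on, which opens it; rho is a fork and rho is not conditioned on — no node blocks this path, so it is active.
Path 4: theta ← zeta → lam ← tau
  zeta is a fork here and zeta is conditioned on, so the path is blocked at zeta.
Path 5: theta ← zeta → lam ← rho → tau
  zeta is a fork here and zeta is conditioned on, so the path is blocked at zeta.
Path 6: theta ← zeta → tau
  zeta is a fork here and zeta is conditioned on, so the path is blocked at zeta.
Because an active path exists, theta and tau are not d-separated.

No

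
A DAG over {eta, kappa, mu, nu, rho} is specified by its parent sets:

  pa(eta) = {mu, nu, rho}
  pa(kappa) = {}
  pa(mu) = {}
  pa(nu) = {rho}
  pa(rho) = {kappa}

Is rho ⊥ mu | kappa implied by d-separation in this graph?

We examine all 2 paths between rho and mu:
  1. rho → eta ← mu — eta:collider[blocks] ⇒ blocked
  2. rho → nu → eta ← mu — nu:chain[open]; eta:collider[blocks] ⇒ blocked
All paths are blocked; rho ⊥ mu | {kappa} holds.

Yes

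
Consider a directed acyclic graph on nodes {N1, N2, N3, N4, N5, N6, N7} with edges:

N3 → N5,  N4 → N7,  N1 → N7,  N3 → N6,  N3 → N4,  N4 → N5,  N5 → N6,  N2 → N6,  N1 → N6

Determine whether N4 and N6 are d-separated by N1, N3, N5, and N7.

Yes

There are 5 undirected paths between N4 and N6; checking each against the conditioning set {N1, N3, N5, N7}:
Path 1: N4 → N7 ← N1 → N6
  N1 is a fork here and N1 is conditioned on, so the path is blocked at N1.
Path 2: N4 → N5 → N6
  N5 is a chain here and N5 is conditioned on, so the path is blocked at N5.
Path 3: N4 → N5 ← N3 → N6
  N3 is a fork here and N3 is conditioned on, so the path is blocked at N3.
Path 4: N4 ← N3 → N6
  N3 is a fork here and N3 is conditioned on, so the path is blocked at N3.
Path 5: N4 ← N3 → N5 → N6
  N3 is a fork here and N3 is conditioned on, so the path is blocked at N3.
Since every path is blocked, d-separation holds.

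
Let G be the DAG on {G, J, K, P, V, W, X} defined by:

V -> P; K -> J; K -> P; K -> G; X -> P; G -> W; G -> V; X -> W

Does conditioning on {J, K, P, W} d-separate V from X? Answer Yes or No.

No — V and X are not d-separated given {J, K, P, W}.

4 paths connect V and X; each must be blocked for d-separation to hold:
Path 1: V → P ← K → G → W ← X
  K is a fork here and K is conditioned on, so the path is blocked at K.
Path 2: V → P ← X
  P is a collider and P is conditioned on, which opens it — no node blocks this path, so it is active.
Path 3: V ← G → W ← X
  G is a fork and G is not conditioned on; W is a collider and W is conditioned on, which opens it — no node blocks this path, so it is active.
Path 4: V ← G ← K → P ← X
  K is a fork here and K is conditioned on, so the path is blocked at K.
Because an active path exists, V and X are not d-separated.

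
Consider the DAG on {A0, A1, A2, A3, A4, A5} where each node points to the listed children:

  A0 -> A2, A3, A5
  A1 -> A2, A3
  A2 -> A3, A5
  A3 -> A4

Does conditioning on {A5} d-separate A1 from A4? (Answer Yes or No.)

Enumerating the 4 paths from A1 to A4 and testing each for blocking by {A5}:
Path 1: A1 → A3 → A4
  A3 is a chain and A3 is not conditioned on — no node blocks this path, so it is active.
Path 2: A1 → A2 → A3 → A4
  A2 is a chain and A2 is not conditioned on; A3 is a chain and A3 is not conditioned on — no node blocks this path, so it is active.
Path 3: A1 → A2 ← A0 → A3 → A4
  A2 is a collider and its descendant A5 is conditioned on, which opens it; A0 is a fork and A0 is not conditioned on; A3 is a chain and A3 is not conditioned on — no node blocks this path, so it is active.
Path 4: A1 → A2 → A5 ← A0 → A3 → A4
  A2 is a chain and A2 is not conditioned on; A5 is a collider and A5 is conditioned on, which opens it; A0 is a fork and A0 is not conditioned on; A3 is a chain and A3 is not conditioned on — no node blocks this path, so it is active.
At least one path is unblocked, so d-separation fails.

No — A1 and A4 are not d-separated given {A5}.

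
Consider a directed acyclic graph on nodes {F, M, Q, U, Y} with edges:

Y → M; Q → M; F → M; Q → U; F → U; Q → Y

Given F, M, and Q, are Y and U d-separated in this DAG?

There are 4 undirected paths between Y and U; checking each against the conditioning set {F, M, Q}:
Path 1: Y → M ← F → U
  F is a fork here and F is conditioned on, so the path is blocked at F.
Path 2: Y → M ← Q → U
  Q is a fork here and Q is conditioned on, so the path is blocked at Q.
Path 3: Y ← Q → U
  Q is a fork here and Q is conditioned on, so the path is blocked at Q.
Path 4: Y ← Q → M ← F → U
  Q is a fork here and Q is conditioned on, so the path is blocked at Q.
All paths are blocked; Y ⊥ U | {F, M, Q} holds.

Yes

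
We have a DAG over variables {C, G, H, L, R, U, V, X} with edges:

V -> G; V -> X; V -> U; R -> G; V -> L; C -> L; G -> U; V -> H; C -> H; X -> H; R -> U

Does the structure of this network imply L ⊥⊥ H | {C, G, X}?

No — L and H are not d-separated given {C, G, X}.

Enumerating the 3 paths from L to H and testing each for blocking by {C, G, X}:
Path 1: L ← C → H
  C is a fork here and C is conditioned on, so the path is blocked at C.
Path 2: L ← V → H
  V is a fork and V is not conditioned on — no node blocks this path, so it is active.
Path 3: L ← V → X → H
  X is a chain here and X is conditioned on, so the path is blocked at X.
Since the path L ← V → H is active, L and H are not d-separated given {C, G, X}.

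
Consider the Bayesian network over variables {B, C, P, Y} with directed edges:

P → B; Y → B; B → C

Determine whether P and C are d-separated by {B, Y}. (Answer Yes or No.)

Yes

The only undirected path from P to C is:
Path 1: P → B → C
  B is a chain here and B is conditioned on, so the path is blocked at B.
Since every path is blocked, d-separation holds.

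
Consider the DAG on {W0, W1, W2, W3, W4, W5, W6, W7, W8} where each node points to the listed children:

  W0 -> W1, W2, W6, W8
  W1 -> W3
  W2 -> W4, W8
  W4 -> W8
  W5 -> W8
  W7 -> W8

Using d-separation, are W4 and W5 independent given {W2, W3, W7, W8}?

3 paths connect W4 and W5; each must be blocked for d-separation to hold:
  1. W4 ← W2 ← W0 → W8 ← W5 — W2:chain[blocks]; W0:fork[open]; W8:collider[open] ⇒ blocked
  2. W4 ← W2 → W8 ← W5 — W2:fork[blocks]; W8:collider[open] ⇒ blocked
  3. W4 → W8 ← W5 — W8:collider[open] ⇒ active
Because an active path exists, W4 and W5 are not d-separated.

No — W4 and W5 are not d-separated given {W2, W3, W7, W8}.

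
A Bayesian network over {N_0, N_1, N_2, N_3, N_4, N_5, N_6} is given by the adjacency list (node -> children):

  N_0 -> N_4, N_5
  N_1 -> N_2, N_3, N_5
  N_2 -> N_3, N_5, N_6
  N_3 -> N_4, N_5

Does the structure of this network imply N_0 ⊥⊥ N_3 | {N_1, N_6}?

Yes

6 paths connect N_0 and N_3; each must be blocked for d-separation to hold:
Path 1: N_0 → N_5 ← N_3
  N_5 is a collider here and neither N_5 nor any of its descendants is conditioned on, so the collider stays closed — the path is blocked at N_5.
Path 2: N_0 → N_5 ← N_1 → N_3
  N_5 is a collider here and neither N_5 nor any of its descendants is conditioned on, so the collider stays closed — the path is blocked at N_5.
Path 3: N_0 → N_5 ← N_1 → N_2 → N_3
  N_5 is a collider here and neither N_5 nor any of its descendants is conditioned on, so the collider stays closed — the path is blocked at N_5.
Path 4: N_0 → N_5 ← N_2 → N_3
  N_5 is a collider here and neither N_5 nor any of its descendants is conditioned on, so the collider stays closed — the path is blocked at N_5.
Path 5: N_0 → N_5 ← N_2 ← N_1 → N_3
  N_5 is a collider here and neither N_5 nor any of its descendants is conditioned on, so the collider stays closed — the path is blocked at N_5.
Path 6: N_0 → N_4 ← N_3
  N_4 is a collider here and neither N_4 nor any of its descendants is conditioned on, so the collider stays closed — the path is blocked at N_4.
All paths are blocked; N_0 ⊥ N_3 | {N_1, N_6} holds.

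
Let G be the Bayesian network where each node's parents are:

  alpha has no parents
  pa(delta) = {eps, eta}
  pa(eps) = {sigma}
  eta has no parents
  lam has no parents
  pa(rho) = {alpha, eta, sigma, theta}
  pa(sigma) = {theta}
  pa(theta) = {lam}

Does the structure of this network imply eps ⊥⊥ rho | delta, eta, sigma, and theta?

There are 3 undirected paths between eps and rho; checking each against the conditioning set {delta, eta, sigma, theta}:
Path 1: eps ← sigma ← theta → rho
  sigma is a chain here and sigma is conditioned on, so the path is blocked at sigma.
Path 2: eps ← sigma → rho
  sigma is a fork here and sigma is conditioned on, so the path is blocked at sigma.
Path 3: eps → delta ← eta → rho
  eta is a fork here and eta is conditioned on, so the path is blocked at eta.
All paths are blocked; eps ⊥ rho | {delta, eta, sigma, theta} holds.

Yes — eps and rho are d-separated given {delta, eta, sigma, theta}.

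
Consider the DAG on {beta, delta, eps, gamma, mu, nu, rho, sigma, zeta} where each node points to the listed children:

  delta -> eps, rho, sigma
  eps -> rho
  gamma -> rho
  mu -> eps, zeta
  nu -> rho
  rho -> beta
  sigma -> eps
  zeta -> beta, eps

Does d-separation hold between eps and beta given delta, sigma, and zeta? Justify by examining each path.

5 paths connect eps and beta; each must be blocked for d-separation to hold:
Path 1: eps ← delta → rho → beta
  delta is a fork here and delta is conditioned on, so the path is blocked at delta.
Path 2: eps ← zeta → beta
  zeta is a fork here and zeta is conditioned on, so the path is blocked at zeta.
Path 3: eps ← sigma ← delta → rho → beta
  sigma is a chain here and sigma is conditioned on, so the path is blocked at sigma.
Path 4: eps ← mu → zeta → beta
  zeta is a chain here and zeta is conditioned on, so the path is blocked at zeta.
Path 5: eps → rho → beta
  rho is a chain and rho is not conditioned on — no node blocks this path, so it is active.
Because an active path exists, eps and beta are not d-separated.

No — eps and beta are not d-separated given {delta, sigma, zeta}.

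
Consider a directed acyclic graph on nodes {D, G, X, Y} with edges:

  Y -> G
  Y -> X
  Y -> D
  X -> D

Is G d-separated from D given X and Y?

We examine all 2 paths between G and D:
Path 1: G ← Y → D
  Y is a fork here and Y is conditioned on, so the path is blocked at Y.
Path 2: G ← Y → X → D
  Y is a fork here and Y is conditioned on, so the path is blocked at Y.
Since every path is blocked, d-separation holds.

Yes — G and D are d-separated given {X, Y}.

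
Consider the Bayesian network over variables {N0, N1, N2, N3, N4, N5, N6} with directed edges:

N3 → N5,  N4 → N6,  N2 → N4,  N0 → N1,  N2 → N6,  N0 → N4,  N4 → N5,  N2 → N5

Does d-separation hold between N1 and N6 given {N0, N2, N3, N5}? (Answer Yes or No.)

We examine all 3 paths between N1 and N6:
Path 1: N1 ← N0 → N4 ← N2 → N6
  N0 is a fork here and N0 is conditioned on, so the path is blocked at N0.
Path 2: N1 ← N0 → N4 → N5 ← N2 → N6
  N0 is a fork here and N0 is conditioned on, so the path is blocked at N0.
Path 3: N1 ← N0 → N4 → N6
  N0 is a fork here and N0 is conditioned on, so the path is blocked at N0.
Since every path is blocked, d-separation holds.

Yes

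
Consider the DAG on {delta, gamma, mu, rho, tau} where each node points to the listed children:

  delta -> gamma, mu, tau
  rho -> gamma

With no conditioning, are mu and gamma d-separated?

No — mu and gamma are not d-separated given ∅.

Only one path connects mu and gamma:
Path 1: mu ← delta → gamma
  delta is a fork and delta is not conditioned on — no node blocks this path, so it is active.
At least one path is unblocked, so d-separation fails.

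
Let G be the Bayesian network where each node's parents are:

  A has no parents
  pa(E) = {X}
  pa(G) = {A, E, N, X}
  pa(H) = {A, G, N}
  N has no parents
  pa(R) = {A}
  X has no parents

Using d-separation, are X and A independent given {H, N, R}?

6 paths connect X and A; each must be blocked for d-separation to hold:
Path 1: X → E → G ← N → H ← A
  N is a fork here and N is conditioned on, so the path is blocked at N.
Path 2: X → E → G → H ← A
  E is a chain and E is not conditioned on; G is a chain and G is not conditioned on; H is a collider and H is conditioned on, which opens it — no node blocks this path, so it is active.
Path 3: X → E → G ← A
  E is a chain and E is not conditioned on; G is a collider and its descendant H is conditioned on, which opens it — no node blocks this path, so it is active.
Path 4: X → G ← N → H ← A
  N is a fork here and N is conditioned on, so the path is blocked at N.
Path 5: X → G → H ← A
  G is a chain and G is not conditioned on; H is a collider and H is conditioned on, which opens it — no node blocks this path, so it is active.
Path 6: X → G ← A
  G is a collider and its descendant H is conditioned on, which opens it — no node blocks this path, so it is active.
Since the path X → E → G → H ← A is active, X and A are not d-separated given {H, N, R}.

No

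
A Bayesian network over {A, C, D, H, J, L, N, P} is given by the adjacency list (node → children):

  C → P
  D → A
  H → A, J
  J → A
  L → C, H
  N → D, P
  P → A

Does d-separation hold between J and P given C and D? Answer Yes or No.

6 paths connect J and P; each must be blocked for d-separation to hold:
Path 1: J ← H ← L → C → P
  C is a chain here and C is conditioned on, so the path is blocked at C.
Path 2: J ← H → A ← D ← N → P
  A is a collider here and neither A nor any of its descendants is conditioned on, so the collider stays closed — the path is blocked at A.
Path 3: J ← H → A ← P
  A is a collider here and neither A nor any of its descendants is conditioned on, so the collider stays closed — the path is blocked at A.
Path 4: J → A ← H ← L → C → P
  A is a collider here and neither A nor any of its descendants is conditioned on, so the collider stays closed — the path is blocked at A.
Path 5: J → A ← D ← N → P
  A is a collider here and neither A nor any of its descendants is conditioned on, so the collider stays closed — the path is blocked at A.
Path 6: J → A ← P
  A is a collider here and neither A nor any of its descendants is conditioned on, so the collider stays closed — the path is blocked at A.
Every path is blocked, so J and P are d-separated given {C, D}.

Yes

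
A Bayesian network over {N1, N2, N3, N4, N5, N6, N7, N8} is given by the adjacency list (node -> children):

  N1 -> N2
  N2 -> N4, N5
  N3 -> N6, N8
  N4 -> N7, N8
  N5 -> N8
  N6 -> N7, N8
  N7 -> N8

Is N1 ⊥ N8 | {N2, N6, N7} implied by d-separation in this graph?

Yes

Enumerating the 5 paths from N1 to N8 and testing each for blocking by {N2, N6, N7}:
Path 1: N1 → N2 → N5 → N8
  N2 is a chain here and N2 is conditioned on, so the path is blocked at N2.
Path 2: N1 → N2 → N4 → N7 → N8
  N2 is a chain here and N2 is conditioned on, so the path is blocked at N2.
Path 3: N1 → N2 → N4 → N7 ← N6 ← N3 → N8
  N2 is a chain here and N2 is conditioned on, so the path is blocked at N2.
Path 4: N1 → N2 → N4 → N7 ← N6 → N8
  N2 is a chain here and N2 is conditioned on, so the path is blocked at N2.
Path 5: N1 → N2 → N4 → N8
  N2 is a chain here and N2 is conditioned on, so the path is blocked at N2.
Since every path is blocked, d-separation holds.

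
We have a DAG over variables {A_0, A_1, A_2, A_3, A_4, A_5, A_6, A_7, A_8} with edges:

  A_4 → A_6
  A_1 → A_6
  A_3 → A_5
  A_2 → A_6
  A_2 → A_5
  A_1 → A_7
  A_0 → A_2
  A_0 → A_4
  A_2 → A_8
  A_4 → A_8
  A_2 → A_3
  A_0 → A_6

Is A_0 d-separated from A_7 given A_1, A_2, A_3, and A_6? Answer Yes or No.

5 paths connect A_0 and A_7; each must be blocked for d-separation to hold:
Path 1: A_0 → A_2 → A_8 ← A_4 → A_6 ← A_1 → A_7
  A_2 is a chain here and A_2 is conditioned on, so the path is blocked at A_2.
Path 2: A_0 → A_2 → A_6 ← A_1 → A_7
  A_2 is a chain here and A_2 is conditioned on, so the path is blocked at A_2.
Path 3: A_0 → A_4 → A_8 ← A_2 → A_6 ← A_1 → A_7
  A_8 is a collider here and neither A_8 nor any of its descendants is conditioned on, so the collider stays closed — the path is blocked at A_8.
Path 4: A_0 → A_4 → A_6 ← A_1 → A_7
  A_1 is a fork here and A_1 is conditioned on, so the path is blocked at A_1.
Path 5: A_0 → A_6 ← A_1 → A_7
  A_1 is a fork here and A_1 is conditioned on, so the path is blocked at A_1.
Every path is blocked, so A_0 and A_7 are d-separated given {A_1, A_2, A_3, A_6}.

Yes — A_0 and A_7 are d-separated given {A_1, A_2, A_3, A_6}.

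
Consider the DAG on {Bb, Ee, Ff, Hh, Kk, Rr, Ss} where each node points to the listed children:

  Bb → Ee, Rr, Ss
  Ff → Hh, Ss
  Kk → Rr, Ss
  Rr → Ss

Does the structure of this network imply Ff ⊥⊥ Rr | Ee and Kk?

Enumerating the 3 paths from Ff to Rr and testing each for blocking by {Ee, Kk}:
Path 1: Ff → Ss ← Kk → Rr
  Ss is a collider here and neither Ss nor any of its descendants is conditioned on, so the collider stays closed — the path is blocked at Ss.
Path 2: Ff → Ss ← Rr
  Ss is a collider here and neither Ss nor any of its descendants is conditioned on, so the collider stays closed — the path is blocked at Ss.
Path 3: Ff → Ss ← Bb → Rr
  Ss is a collider here and neither Ss nor any of its descendants is conditioned on, so the collider stays closed — the path is blocked at Ss.
All paths are blocked; Ff ⊥ Rr | {Ee, Kk} holds.

Yes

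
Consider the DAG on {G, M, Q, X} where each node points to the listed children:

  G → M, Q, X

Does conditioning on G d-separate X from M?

The only undirected path from X to M is:
Path 1: X ← G → M
  G is a fork here and G is conditioned on, so the path is blocked at G.
All paths are blocked; X ⊥ M | {G} holds.

Yes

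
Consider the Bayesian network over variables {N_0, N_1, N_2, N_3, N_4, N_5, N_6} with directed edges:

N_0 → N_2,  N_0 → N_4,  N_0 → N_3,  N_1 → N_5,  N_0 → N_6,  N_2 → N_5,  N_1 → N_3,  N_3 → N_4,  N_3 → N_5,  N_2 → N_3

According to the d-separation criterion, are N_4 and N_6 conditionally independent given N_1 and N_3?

No

There are 5 undirected paths between N_4 and N_6; checking each against the conditioning set {N_1, N_3}:
Path 1: N_4 ← N_0 → N_6
  N_0 is a fork and N_0 is not conditioned on — no node blocks this path, so it is active.
Path 2: N_4 ← N_3 ← N_0 → N_6
  N_3 is a chain here and N_3 is conditioned on, so the path is blocked at N_3.
Path 3: N_4 ← N_3 ← N_1 → N_5 ← N_2 ← N_0 → N_6
  N_3 is a chain here and N_3 is conditioned on, so the path is blocked at N_3.
Path 4: N_4 ← N_3 ← N_2 ← N_0 → N_6
  N_3 is a chain here and N_3 is conditioned on, so the path is blocked at N_3.
Path 5: N_4 ← N_3 → N_5 ← N_2 ← N_0 → N_6
  N_3 is a fork here and N_3 is conditioned on, so the path is blocked at N_3.
Since the path N_4 ← N_0 → N_6 is active, N_4 and N_6 are not d-separated given {N_1, N_3}.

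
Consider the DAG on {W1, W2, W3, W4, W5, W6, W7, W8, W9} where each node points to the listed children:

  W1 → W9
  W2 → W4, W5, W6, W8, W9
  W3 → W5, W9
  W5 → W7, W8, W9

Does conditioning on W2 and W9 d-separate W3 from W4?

Yes

There are 6 undirected paths between W3 and W4; checking each against the conditioning set {W2, W9}:
  1. W3 → W9 ← W2 → W4 — W9:collider[open]; W2:fork[blocks] ⇒ blocked
  2. W3 → W9 ← W5 → W8 ← W2 → W4 — W9:collider[open]; W5:fork[open]; W8:collider[blocks]; W2:fork[blocks] ⇒ blocked
  3. W3 → W9 ← W5 ← W2 → W4 — W9:collider[open]; W5:chain[open]; W2:fork[blocks] ⇒ blocked
  4. W3 → W5 → W9 ← W2 → W4 — W5:chain[open]; W9:collider[open]; W2:fork[blocks] ⇒ blocked
  5. W3 → W5 → W8 ← W2 → W4 — W5:chain[open]; W8:collider[blocks]; W2:fork[blocks] ⇒ blocked
  6. W3 → W5 ← W2 → W4 — W5:collider[open]; W2:fork[blocks] ⇒ blocked
Every path is blocked, so W3 and W4 are d-separated given {W2, W9}.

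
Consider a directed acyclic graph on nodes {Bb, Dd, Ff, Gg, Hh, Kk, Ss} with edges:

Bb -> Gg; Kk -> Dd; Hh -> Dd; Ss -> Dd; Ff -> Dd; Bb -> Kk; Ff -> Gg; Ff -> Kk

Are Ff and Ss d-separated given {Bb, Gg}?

Enumerating the 3 paths from Ff to Ss and testing each for blocking by {Bb, Gg}:
Path 1: Ff → Dd ← Ss
  Dd is a collider here and neither Dd nor any of its descendants is conditioned on, so the collider stays closed — the path is blocked at Dd.
Path 2: Ff → Kk → Dd ← Ss
  Dd is a collider here and neither Dd nor any of its descendants is conditioned on, so the collider stays closed — the path is blocked at Dd.
Path 3: Ff → Gg ← Bb → Kk → Dd ← Ss
  Bb is a fork here and Bb is conditioned on, so the path is blocked at Bb.
Since every path is blocked, d-separation holds.

Yes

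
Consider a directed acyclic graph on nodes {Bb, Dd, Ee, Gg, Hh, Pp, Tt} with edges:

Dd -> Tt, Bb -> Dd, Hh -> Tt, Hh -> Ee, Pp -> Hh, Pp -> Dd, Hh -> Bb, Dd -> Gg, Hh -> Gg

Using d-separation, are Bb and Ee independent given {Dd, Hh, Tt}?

Enumerating the 4 paths from Bb to Ee and testing each for blocking by {Dd, Hh, Tt}:
  1. Bb → Dd → Tt ← Hh → Ee — Dd:chain[blocks]; Tt:collider[open]; Hh:fork[blocks] ⇒ blocked
  2. Bb → Dd ← Pp → Hh → Ee — Dd:collider[open]; Pp:fork[open]; Hh:chain[blocks] ⇒ blocked
  3. Bb → Dd → Gg ← Hh → Ee — Dd:chain[blocks]; Gg:collider[blocks]; Hh:fork[blocks] ⇒ blocked
  4. Bb ← Hh → Ee — Hh:fork[blocks] ⇒ blocked
Every path is blocked, so Bb and Ee are d-separated given {Dd, Hh, Tt}.

Yes — Bb and Ee are d-separated given {Dd, Hh, Tt}.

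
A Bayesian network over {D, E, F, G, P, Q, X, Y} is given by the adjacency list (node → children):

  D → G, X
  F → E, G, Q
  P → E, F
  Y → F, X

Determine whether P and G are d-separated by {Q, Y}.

4 paths connect P and G; each must be blocked for d-separation to hold:
Path 1: P → F ← Y → X ← D → G
  Y is a fork here and Y is conditioned on, so the path is blocked at Y.
Path 2: P → F → G
  F is a chain and F is not conditioned on — no node blocks this path, so it is active.
Path 3: P → E ← F ← Y → X ← D → G
  E is a collider here and neither E nor any of its descendants is conditioned on, so the collider stays closed — the path is blocked at E.
Path 4: P → E ← F → G
  E is a collider here and neither E nor any of its descendants is conditioned on, so the collider stays closed — the path is blocked at E.
Since the path P → F → G is active, P and G are not d-separated given {Q, Y}.

No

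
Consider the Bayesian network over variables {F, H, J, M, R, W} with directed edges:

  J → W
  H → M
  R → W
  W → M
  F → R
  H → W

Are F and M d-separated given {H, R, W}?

Enumerating the 2 paths from F to M and testing each for blocking by {H, R, W}:
  1. F → R → W → M — R:chain[blocks]; W:chain[blocks] ⇒ blocked
  2. F → R → W ← H → M — R:chain[blocks]; W:collider[open]; H:fork[blocks] ⇒ blocked
Every path is blocked, so F and M are d-separated given {H, R, W}.

Yes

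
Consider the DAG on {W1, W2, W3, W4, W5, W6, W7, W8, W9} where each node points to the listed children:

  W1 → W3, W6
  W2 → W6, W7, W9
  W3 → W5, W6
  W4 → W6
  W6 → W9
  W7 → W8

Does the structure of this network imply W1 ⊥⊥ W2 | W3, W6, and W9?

There are 4 undirected paths between W1 and W2; checking each against the conditioning set {W3, W6, W9}:
Path 1: W1 → W6 ← W2
  W6 is a collider and W6 is conditioned on, which opens it — no node blocks this path, so it is active.
Path 2: W1 → W6 → W9 ← W2
  W6 is a chain here and W6 is conditioned on, so the path is blocked at W6.
Path 3: W1 → W3 → W6 ← W2
  W3 is a chain here and W3 is conditioned on, so the path is blocked at W3.
Path 4: W1 → W3 → W6 → W9 ← W2
  W3 is a chain here and W3 is conditioned on, so the path is blocked at W3.
At least one path is unblocked, so d-separation fails.

No — W1 and W2 are not d-separated given {W3, W6, W9}.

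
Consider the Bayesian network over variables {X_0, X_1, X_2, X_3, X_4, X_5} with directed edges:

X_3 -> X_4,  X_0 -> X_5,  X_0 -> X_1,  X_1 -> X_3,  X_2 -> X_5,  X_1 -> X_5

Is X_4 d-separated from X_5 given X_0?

We examine all 2 paths between X_4 and X_5:
Path 1: X_4 ← X_3 ← X_1 → X_5
  X_3 is a chain and X_3 is not conditioned on; X_1 is a fork and X_1 is not conditioned on — no node blocks this path, so it is active.
Path 2: X_4 ← X_3 ← X_1 ← X_0 → X_5
  X_0 is a fork here and X_0 is conditioned on, so the path is blocked at X_0.
Because an active path exists, X_4 and X_5 are not d-separated.

No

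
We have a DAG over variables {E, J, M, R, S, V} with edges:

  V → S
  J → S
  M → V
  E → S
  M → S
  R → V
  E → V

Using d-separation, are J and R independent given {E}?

Yes

We examine all 3 paths between J and R:
Path 1: J → S ← V ← R
  S is a collider here and neither S nor any of its descendants is conditioned on, so the collider stays closed — the path is blocked at S.
Path 2: J → S ← E → V ← R
  S is a collider here and neither S nor any of its descendants is conditioned on, so the collider stays closed — the path is blocked at S.
Path 3: J → S ← M → V ← R
  S is a collider here and neither S nor any of its descendants is conditioned on, so the collider stays closed — the path is blocked at S.
Since every path is blocked, d-separation holds.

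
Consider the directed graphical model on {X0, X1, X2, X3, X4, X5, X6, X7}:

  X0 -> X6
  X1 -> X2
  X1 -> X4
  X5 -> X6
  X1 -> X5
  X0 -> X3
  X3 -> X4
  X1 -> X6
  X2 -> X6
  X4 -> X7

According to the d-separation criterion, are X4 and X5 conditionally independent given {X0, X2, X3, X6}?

No

There are 6 undirected paths between X4 and X5; checking each against the conditioning set {X0, X2, X3, X6}:
Path 1: X4 ← X1 → X6 ← X5
  X1 is a fork and X1 is not conditioned on; X6 is a collider and X6 is conditioned on, which opens it — no node blocks this path, so it is active.
Path 2: X4 ← X1 → X5
  X1 is a fork and X1 is not conditioned on — no node blocks this path, so it is active.
Path 3: X4 ← X1 → X2 → X6 ← X5
  X2 is a chain here and X2 is conditioned on, so the path is blocked at X2.
Path 4: X4 ← X3 ← X0 → X6 ← X1 → X5
  X3 is a chain here and X3 is conditioned on, so the path is blocked at X3.
Path 5: X4 ← X3 ← X0 → X6 ← X5
  X3 is a chain here and X3 is conditioned on, so the path is blocked at X3.
Path 6: X4 ← X3 ← X0 → X6 ← X2 ← X1 → X5
  X3 is a chain here and X3 is conditioned on, so the path is blocked at X3.
Because an active path exists, X4 and X5 are not d-separated.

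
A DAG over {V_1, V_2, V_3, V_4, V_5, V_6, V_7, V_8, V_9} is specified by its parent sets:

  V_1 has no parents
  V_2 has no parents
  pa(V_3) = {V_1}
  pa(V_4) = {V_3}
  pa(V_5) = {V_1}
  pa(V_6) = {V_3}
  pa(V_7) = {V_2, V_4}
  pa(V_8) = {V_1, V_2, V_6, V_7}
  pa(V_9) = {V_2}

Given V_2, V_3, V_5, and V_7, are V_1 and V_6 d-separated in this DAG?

6 paths connect V_1 and V_6; each must be blocked for d-separation to hold:
Path 1: V_1 → V_8 ← V_7 ← V_4 ← V_3 → V_6
  V_8 is a collider here and neither V_8 nor any of its descendants is conditioned on, so the collider stays closed — the path is blocked at V_8.
Path 2: V_1 → V_8 ← V_6
  V_8 is a collider here and neither V_8 nor any of its descendants is conditioned on, so the collider stays closed — the path is blocked at V_8.
Path 3: V_1 → V_8 ← V_2 → V_7 ← V_4 ← V_3 → V_6
  V_8 is a collider here and neither V_8 nor any of its descendants is conditioned on, so the collider stays closed — the path is blocked at V_8.
Path 4: V_1 → V_3 → V_6
  V_3 is a chain here and V_3 is conditioned on, so the path is blocked at V_3.
Path 5: V_1 → V_3 → V_4 → V_7 → V_8 ← V_6
  V_3 is a chain here and V_3 is conditioned on, so the path is blocked at V_3.
Path 6: V_1 → V_3 → V_4 → V_7 ← V_2 → V_8 ← V_6
  V_3 is a chain here and V_3 is conditioned on, so the path is blocked at V_3.
All paths are blocked; V_1 ⊥ V_6 | {V_2, V_3, V_5, V_7} holds.

Yes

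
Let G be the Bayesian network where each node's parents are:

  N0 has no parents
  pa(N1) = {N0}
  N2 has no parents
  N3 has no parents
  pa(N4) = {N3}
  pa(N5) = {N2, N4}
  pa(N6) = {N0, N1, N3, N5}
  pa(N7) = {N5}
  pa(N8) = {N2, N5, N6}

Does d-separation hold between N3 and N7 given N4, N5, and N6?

Yes

Enumerating the 4 paths from N3 to N7 and testing each for blocking by {N4, N5, N6}:
  1. N3 → N6 ← N5 → N7 — N6:collider[open]; N5:fork[blocks] ⇒ blocked
  2. N3 → N6 → N8 ← N2 → N5 → N7 — N6:chain[blocks]; N8:collider[blocks]; N2:fork[open]; N5:chain[blocks] ⇒ blocked
  3. N3 → N6 → N8 ← N5 → N7 — N6:chain[blocks]; N8:collider[blocks]; N5:fork[blocks] ⇒ blocked
  4. N3 → N4 → N5 → N7 — N4:chain[blocks]; N5:chain[blocks] ⇒ blocked
Every path is blocked, so N3 and N7 are d-separated given {N4, N5, N6}.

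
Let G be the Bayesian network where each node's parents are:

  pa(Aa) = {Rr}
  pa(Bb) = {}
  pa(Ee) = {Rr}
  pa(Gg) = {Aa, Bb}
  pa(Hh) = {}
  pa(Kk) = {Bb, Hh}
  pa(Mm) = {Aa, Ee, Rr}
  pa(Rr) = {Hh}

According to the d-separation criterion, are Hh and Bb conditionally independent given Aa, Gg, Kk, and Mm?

No — Hh and Bb are not d-separated given {Aa, Gg, Kk, Mm}.

4 paths connect Hh and Bb; each must be blocked for d-separation to hold:
Path 1: Hh → Kk ← Bb
  Kk is a collider and Kk is conditioned on, which opens it — no node blocks this path, so it is active.
Path 2: Hh → Rr → Ee → Mm ← Aa → Gg ← Bb
  Aa is a fork here and Aa is conditioned on, so the path is blocked at Aa.
Path 3: Hh → Rr → Aa → Gg ← Bb
  Aa is a chain here and Aa is conditioned on, so the path is blocked at Aa.
Path 4: Hh → Rr → Mm ← Aa → Gg ← Bb
  Aa is a fork here and Aa is conditioned on, so the path is blocked at Aa.
Since the path Hh → Kk ← Bb is active, Hh and Bb are not d-separated given {Aa, Gg, Kk, Mm}.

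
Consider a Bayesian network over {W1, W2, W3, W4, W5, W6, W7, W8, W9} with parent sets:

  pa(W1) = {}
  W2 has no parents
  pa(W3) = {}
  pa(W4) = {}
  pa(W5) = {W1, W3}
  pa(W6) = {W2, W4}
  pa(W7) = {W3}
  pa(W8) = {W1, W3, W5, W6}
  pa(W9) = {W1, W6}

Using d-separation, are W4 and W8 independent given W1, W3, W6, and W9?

4 paths connect W4 and W8; each must be blocked for d-separation to hold:
Path 1: W4 → W6 → W9 ← W1 → W8
  W6 is a chain here and W6 is conditioned on, so the path is blocked at W6.
Path 2: W4 → W6 → W9 ← W1 → W5 → W8
  W6 is a chain here and W6 is conditioned on, so the path is blocked at W6.
Path 3: W4 → W6 → W9 ← W1 → W5 ← W3 → W8
  W6 is a chain here and W6 is conditioned on, so the path is blocked at W6.
Path 4: W4 → W6 → W8
  W6 is a chain here and W6 is conditioned on, so the path is blocked at W6.
All paths are blocked; W4 ⊥ W8 | {W1, W3, W6, W9} holds.

Yes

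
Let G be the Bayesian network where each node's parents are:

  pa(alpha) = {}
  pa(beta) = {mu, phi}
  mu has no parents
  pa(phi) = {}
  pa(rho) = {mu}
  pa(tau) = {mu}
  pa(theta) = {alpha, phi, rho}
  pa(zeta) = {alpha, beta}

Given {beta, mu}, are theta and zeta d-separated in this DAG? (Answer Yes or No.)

No

We examine all 3 paths between theta and zeta:
Path 1: theta ← alpha → zeta
  alpha is a fork and alpha is not conditioned on — no node blocks this path, so it is active.
Path 2: theta ← rho ← mu → beta → zeta
  mu is a fork here and mu is conditioned on, so the path is blocked at mu.
Path 3: theta ← phi → beta → zeta
  beta is a chain here and beta is conditioned on, so the path is blocked at beta.
Since the path theta ← alpha → zeta is active, theta and zeta are not d-separated given {beta, mu}.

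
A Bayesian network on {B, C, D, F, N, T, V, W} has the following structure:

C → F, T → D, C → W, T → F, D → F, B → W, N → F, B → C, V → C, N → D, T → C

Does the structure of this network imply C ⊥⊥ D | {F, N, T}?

No — C and D are not d-separated given {F, N, T}.

Enumerating the 6 paths from C to D and testing each for blocking by {F, N, T}:
Path 1: C ← T → F ← D
  T is a fork here and T is conditioned on, so the path is blocked at T.
Path 2: C ← T → F ← N → D
  T is a fork here and T is conditioned on, so the path is blocked at T.
Path 3: C ← T → D
  T is a fork here and T is conditioned on, so the path is blocked at T.
Path 4: C → F ← T → D
  T is a fork here and T is conditioned on, so the path is blocked at T.
Path 5: C → F ← D
  F is a collider and F is conditioned on, which opens it — no node blocks this path, so it is active.
Path 6: C → F ← N → D
  N is a fork here and N is conditioned on, so the path is blocked at N.
At least one path is unblocked, so d-separation fails.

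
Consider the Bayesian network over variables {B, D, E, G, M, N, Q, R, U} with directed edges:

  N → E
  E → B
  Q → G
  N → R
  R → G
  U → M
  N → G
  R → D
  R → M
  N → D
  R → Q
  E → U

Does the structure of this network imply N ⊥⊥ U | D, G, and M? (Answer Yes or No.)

Enumerating the 5 paths from N to U and testing each for blocking by {D, G, M}:
  1. N → E → U — E:chain[open] ⇒ active
  2. N → D ← R → M ← U — D:collider[open]; R:fork[open]; M:collider[open] ⇒ active
  3. N → G ← Q ← R → M ← U — G:collider[open]; Q:chain[open]; R:fork[open]; M:collider[open] ⇒ active
  4. N → G ← R → M ← U — G:collider[open]; R:fork[open]; M:collider[open] ⇒ active
  5. N → R → M ← U — R:chain[open]; M:collider[open] ⇒ active
Since the path N → E → U is active, N and U are not d-separated given {D, G, M}.

No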